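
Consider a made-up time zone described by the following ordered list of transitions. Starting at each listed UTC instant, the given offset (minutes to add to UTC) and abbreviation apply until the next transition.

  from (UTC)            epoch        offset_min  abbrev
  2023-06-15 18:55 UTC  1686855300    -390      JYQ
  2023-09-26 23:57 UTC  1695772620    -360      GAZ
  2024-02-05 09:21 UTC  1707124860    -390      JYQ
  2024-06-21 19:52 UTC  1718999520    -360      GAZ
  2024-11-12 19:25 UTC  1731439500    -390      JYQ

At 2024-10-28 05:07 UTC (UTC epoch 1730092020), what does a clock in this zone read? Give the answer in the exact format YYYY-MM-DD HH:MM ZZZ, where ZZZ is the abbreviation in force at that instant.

2024-10-27 23:07 GAZ

Query: 2024-10-28 05:07 UTC
Rule 4/5 (GAZ, -06:00): 2024-06-21 19:52 UTC ≤ query < 2024-11-12 19:25 UTC
5·60 + 7 - 360 = -53 min
-53 = -1·1440 + 1387; 1387 = 23·60 + 7 → 23:07, 2024-10-28 - 1 day = 2024-10-27
→ 2024-10-27 23:07 GAZ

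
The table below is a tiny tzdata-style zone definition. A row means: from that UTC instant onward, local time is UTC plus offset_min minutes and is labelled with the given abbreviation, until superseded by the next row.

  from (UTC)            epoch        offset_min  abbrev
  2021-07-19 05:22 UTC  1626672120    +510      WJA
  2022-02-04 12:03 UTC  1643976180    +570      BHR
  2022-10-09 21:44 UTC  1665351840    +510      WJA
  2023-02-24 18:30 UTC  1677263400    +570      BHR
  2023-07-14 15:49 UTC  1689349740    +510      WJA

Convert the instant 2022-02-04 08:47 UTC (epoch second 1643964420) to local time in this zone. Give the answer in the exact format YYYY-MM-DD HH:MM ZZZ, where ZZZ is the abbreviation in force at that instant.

2022-02-04 17:17 WJA

Query: 2022-02-04 08:47 UTC
Rule 1/5 (WJA, +08:30): 2021-07-19 05:22 UTC ≤ query < 2022-02-04 12:03 UTC
8·60 + 47 + 510 = 1037 min
1037 = 0·1440 + 1037; 1037 = 17·60 + 17 → 17:17, same day
→ 2022-02-04 17:17 WJA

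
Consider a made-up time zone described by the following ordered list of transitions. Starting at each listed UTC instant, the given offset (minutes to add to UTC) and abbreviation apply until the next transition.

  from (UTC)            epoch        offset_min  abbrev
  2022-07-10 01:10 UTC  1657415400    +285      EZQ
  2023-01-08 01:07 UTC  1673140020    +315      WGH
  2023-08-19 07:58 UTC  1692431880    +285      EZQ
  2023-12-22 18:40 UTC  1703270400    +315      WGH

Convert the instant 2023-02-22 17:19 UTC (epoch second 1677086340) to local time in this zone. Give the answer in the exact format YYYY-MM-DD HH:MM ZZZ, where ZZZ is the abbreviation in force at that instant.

2023-02-22 22:34 WGH

Query: 2023-02-22 17:19 UTC
Rule 2/4 (WGH, +05:15): 2023-01-08 01:07 UTC ≤ query < 2023-08-19 07:58 UTC
17·60 + 19 + 315 = 1354 min
1354 = 0·1440 + 1354; 1354 = 22·60 + 34 → 22:34, same day
→ 2023-02-22 22:34 WGH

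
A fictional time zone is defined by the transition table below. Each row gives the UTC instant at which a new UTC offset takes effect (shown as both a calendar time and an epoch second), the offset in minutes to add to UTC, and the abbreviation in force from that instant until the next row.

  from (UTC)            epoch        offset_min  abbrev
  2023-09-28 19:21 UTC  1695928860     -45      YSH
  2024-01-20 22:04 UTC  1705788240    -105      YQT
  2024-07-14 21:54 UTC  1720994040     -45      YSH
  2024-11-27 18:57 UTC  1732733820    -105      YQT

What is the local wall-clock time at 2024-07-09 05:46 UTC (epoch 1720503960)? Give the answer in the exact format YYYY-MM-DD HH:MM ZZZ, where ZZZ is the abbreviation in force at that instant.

2024-07-09 04:01 YQT

Query: 2024-07-09 05:46 UTC
Rule 2/4 (YQT, -01:45): 2024-01-20 22:04 UTC ≤ query < 2024-07-14 21:54 UTC
5·60 + 46 - 105 = 241 min
241 = 0·1440 + 241; 241 = 4·60 + 1 → 04:01, same day
→ 2024-07-09 04:01 YQT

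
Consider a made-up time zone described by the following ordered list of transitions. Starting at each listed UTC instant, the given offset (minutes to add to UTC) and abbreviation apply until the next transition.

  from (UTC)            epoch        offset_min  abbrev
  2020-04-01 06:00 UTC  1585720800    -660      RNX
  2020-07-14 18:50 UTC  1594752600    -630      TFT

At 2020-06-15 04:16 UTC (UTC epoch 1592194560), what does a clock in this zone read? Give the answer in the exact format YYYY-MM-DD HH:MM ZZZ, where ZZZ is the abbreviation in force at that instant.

2020-06-14 17:16 RNX

Query: 2020-06-15 04:16 UTC
Rule 1/2 (RNX, -11:00): 2020-04-01 06:00 UTC ≤ query < 2020-07-14 18:50 UTC
4·60 + 16 - 660 = -404 min
-404 = -1·1440 + 1036; 1036 = 17·60 + 16 → 17:16, 2020-06-15 - 1 day = 2020-06-14
→ 2020-06-14 17:16 RNX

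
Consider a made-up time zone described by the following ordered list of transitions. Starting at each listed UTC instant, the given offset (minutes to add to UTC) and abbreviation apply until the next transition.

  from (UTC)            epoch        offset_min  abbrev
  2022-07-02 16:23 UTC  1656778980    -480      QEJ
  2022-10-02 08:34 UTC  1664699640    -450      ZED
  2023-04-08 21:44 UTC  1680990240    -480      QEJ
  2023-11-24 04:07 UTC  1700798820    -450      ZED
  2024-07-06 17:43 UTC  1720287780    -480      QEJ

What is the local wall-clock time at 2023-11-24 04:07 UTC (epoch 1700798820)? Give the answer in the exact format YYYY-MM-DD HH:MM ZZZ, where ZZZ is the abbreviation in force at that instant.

2023-11-23 20:37 ZED

Query: 2023-11-24 04:07 UTC
Rule 4/5 (ZED, -07:30): 2023-11-24 04:07 UTC ≤ query < 2024-07-06 17:43 UTC
4·60 + 7 - 450 = -203 min
-203 = -1·1440 + 1237; 1237 = 20·60 + 37 → 20:37, 2023-11-24 - 1 day = 2023-11-23
→ 2023-11-23 20:37 ZED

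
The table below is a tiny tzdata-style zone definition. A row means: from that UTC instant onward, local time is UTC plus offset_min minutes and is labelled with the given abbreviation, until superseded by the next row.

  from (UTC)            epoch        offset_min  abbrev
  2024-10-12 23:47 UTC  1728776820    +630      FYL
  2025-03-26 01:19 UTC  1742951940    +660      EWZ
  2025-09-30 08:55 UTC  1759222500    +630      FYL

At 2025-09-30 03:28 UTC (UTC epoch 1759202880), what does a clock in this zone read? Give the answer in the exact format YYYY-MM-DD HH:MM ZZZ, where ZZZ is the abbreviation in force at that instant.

2025-09-30 14:28 EWZ

Query: 2025-09-30 03:28 UTC
Rule 2/3 (EWZ, +11:00): 2025-03-26 01:19 UTC ≤ query < 2025-09-30 08:55 UTC
3·60 + 28 + 660 = 868 min
868 = 0·1440 + 868; 868 = 14·60 + 28 → 14:28, same day
→ 2025-09-30 14:28 EWZ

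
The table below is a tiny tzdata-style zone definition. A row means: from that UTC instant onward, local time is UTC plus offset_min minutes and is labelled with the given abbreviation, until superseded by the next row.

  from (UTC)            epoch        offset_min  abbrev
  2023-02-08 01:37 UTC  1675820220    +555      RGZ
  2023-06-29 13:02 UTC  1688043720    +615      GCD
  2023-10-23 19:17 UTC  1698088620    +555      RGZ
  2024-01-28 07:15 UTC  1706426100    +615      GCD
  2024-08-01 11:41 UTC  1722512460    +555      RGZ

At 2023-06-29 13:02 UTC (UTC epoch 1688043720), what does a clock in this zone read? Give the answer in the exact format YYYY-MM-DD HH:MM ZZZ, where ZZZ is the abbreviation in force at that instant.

2023-06-29 23:17 GCD

Query: 2023-06-29 13:02 UTC
Rule 2/5 (GCD, +10:15): 2023-06-29 13:02 UTC ≤ query < 2023-10-23 19:17 UTC
13·60 + 2 + 615 = 1397 min
1397 = 0·1440 + 1397; 1397 = 23·60 + 17 → 23:17, same day
→ 2023-06-29 23:17 GCD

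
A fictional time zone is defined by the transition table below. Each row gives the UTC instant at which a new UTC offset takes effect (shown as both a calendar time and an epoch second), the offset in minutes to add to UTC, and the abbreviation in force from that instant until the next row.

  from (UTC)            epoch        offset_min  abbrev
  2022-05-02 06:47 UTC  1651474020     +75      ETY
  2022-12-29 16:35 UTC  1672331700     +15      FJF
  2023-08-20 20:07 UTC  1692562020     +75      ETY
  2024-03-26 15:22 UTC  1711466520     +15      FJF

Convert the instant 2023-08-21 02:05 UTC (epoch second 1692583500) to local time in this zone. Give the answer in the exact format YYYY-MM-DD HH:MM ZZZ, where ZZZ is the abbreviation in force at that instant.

Query: 2023-08-21 02:05 UTC
Rule 3/4 (ETY, +01:15): 2023-08-20 20:07 UTC ≤ query < 2024-03-26 15:22 UTC
2·60 + 5 + 75 = 200 min
200 = 0·1440 + 200; 200 = 3·60 + 20 → 03:20, same day
→ 2023-08-21 03:20 ETY

2023-08-21 03:20 ETY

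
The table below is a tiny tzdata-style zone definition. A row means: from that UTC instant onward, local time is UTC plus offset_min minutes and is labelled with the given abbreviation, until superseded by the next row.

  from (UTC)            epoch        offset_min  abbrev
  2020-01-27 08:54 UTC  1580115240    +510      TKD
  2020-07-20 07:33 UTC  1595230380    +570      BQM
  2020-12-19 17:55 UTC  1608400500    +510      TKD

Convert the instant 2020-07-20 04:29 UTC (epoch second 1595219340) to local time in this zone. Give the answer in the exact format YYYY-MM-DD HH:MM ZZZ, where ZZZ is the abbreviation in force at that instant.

2020-07-20 12:59 TKD

Query: 2020-07-20 04:29 UTC
Rule 1/3 (TKD, +08:30): 2020-01-27 08:54 UTC ≤ query < 2020-07-20 07:33 UTC
4·60 + 29 + 510 = 779 min
779 = 0·1440 + 779; 779 = 12·60 + 59 → 12:59, same day
→ 2020-07-20 12:59 TKD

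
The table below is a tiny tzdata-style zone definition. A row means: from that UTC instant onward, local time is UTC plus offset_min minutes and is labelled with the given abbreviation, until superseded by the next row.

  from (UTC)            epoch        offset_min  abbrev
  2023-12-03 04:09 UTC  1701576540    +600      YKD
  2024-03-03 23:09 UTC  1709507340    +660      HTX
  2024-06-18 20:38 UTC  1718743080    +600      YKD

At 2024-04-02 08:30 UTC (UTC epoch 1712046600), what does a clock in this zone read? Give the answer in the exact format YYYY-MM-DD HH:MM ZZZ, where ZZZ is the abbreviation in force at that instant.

2024-04-02 19:30 HTX

Query: 2024-04-02 08:30 UTC
Rule 2/3 (HTX, +11:00): 2024-03-03 23:09 UTC ≤ query < 2024-06-18 20:38 UTC
8·60 + 30 + 660 = 1170 min
1170 = 0·1440 + 1170; 1170 = 19·60 + 30 → 19:30, same day
→ 2024-04-02 19:30 HTX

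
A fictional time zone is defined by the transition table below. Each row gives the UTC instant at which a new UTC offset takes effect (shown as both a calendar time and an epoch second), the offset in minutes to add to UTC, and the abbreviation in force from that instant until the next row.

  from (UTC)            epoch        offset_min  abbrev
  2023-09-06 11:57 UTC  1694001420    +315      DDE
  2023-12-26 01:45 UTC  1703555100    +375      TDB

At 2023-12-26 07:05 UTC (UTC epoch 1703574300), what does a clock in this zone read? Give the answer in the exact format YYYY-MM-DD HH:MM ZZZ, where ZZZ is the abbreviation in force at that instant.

Query: 2023-12-26 07:05 UTC
Rule 2/2 (TDB, +06:15): 2023-12-26 01:45 UTC ≤ query < +∞
7·60 + 5 + 375 = 800 min
800 = 0·1440 + 800; 800 = 13·60 + 20 → 13:20, same day
→ 2023-12-26 13:20 TDB

2023-12-26 13:20 TDB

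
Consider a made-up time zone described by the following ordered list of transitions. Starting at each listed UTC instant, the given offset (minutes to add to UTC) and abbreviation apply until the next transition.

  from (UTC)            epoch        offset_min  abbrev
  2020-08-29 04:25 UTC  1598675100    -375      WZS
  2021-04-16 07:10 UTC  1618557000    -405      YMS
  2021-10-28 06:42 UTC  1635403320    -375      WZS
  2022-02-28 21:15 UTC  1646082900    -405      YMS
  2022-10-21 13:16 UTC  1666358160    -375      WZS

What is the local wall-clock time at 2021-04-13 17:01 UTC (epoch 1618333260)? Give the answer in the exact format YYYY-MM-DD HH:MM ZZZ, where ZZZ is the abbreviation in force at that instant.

Query: 2021-04-13 17:01 UTC
Rule 1/5 (WZS, -06:15): 2020-08-29 04:25 UTC ≤ query < 2021-04-16 07:10 UTC
17·60 + 1 - 375 = 646 min
646 = 0·1440 + 646; 646 = 10·60 + 46 → 10:46, same day
→ 2021-04-13 10:46 WZS

2021-04-13 10:46 WZS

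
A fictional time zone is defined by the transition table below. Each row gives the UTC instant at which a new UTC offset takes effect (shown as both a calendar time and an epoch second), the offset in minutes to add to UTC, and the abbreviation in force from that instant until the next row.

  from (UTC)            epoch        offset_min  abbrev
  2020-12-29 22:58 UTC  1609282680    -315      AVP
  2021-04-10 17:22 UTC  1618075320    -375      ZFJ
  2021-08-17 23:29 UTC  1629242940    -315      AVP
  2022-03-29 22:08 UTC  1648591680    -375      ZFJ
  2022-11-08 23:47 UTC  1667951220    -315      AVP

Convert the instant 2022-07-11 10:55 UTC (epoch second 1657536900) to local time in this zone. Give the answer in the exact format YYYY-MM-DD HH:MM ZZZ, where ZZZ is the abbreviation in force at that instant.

Query: 2022-07-11 10:55 UTC
Rule 4/5 (ZFJ, -06:15): 2022-03-29 22:08 UTC ≤ query < 2022-11-08 23:47 UTC
10·60 + 55 - 375 = 280 min
280 = 0·1440 + 280; 280 = 4·60 + 40 → 04:40, same day
→ 2022-07-11 04:40 ZFJ

2022-07-11 04:40 ZFJ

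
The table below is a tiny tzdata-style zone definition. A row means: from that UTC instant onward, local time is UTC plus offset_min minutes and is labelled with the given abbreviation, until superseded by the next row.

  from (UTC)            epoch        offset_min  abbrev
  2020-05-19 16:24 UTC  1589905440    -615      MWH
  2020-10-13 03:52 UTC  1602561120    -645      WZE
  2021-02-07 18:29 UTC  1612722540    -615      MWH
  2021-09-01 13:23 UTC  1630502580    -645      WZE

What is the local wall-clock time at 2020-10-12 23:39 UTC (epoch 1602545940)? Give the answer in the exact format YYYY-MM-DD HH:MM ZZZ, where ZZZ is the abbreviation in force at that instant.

2020-10-12 13:24 MWH

Query: 2020-10-12 23:39 UTC
Rule 1/4 (MWH, -10:15): 2020-05-19 16:24 UTC ≤ query < 2020-10-13 03:52 UTC
23·60 + 39 - 615 = 804 min
804 = 0·1440 + 804; 804 = 13·60 + 24 → 13:24, same day
→ 2020-10-12 13:24 MWH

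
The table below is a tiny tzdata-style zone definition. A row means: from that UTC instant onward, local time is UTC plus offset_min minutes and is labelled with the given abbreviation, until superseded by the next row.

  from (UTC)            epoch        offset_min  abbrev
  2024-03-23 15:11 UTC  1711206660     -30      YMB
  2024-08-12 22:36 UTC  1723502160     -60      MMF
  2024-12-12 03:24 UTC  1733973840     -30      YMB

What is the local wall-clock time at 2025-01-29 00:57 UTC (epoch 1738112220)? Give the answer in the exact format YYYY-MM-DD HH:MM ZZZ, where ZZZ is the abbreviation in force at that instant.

Query: 2025-01-29 00:57 UTC
Rule 3/3 (YMB, -00:30): 2024-12-12 03:24 UTC ≤ query < +∞
0·60 + 57 - 30 = 27 min
27 = 0·1440 + 27; 27 = 0·60 + 27 → 00:27, same day
→ 2025-01-29 00:27 YMB

2025-01-29 00:27 YMB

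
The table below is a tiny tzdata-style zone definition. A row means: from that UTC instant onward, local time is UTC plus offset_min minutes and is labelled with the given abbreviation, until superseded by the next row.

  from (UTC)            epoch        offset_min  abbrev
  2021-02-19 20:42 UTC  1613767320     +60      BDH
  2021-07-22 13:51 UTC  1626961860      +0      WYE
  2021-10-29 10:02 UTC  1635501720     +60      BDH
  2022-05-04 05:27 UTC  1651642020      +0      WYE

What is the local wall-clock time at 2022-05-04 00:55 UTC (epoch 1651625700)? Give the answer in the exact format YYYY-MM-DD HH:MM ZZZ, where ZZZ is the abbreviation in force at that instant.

Query: 2022-05-04 00:55 UTC
Rule 3/4 (BDH, +01:00): 2021-10-29 10:02 UTC ≤ query < 2022-05-04 05:27 UTC
0·60 + 55 + 60 = 115 min
115 = 0·1440 + 115; 115 = 1·60 + 55 → 01:55, same day
→ 2022-05-04 01:55 BDH

2022-05-04 01:55 BDH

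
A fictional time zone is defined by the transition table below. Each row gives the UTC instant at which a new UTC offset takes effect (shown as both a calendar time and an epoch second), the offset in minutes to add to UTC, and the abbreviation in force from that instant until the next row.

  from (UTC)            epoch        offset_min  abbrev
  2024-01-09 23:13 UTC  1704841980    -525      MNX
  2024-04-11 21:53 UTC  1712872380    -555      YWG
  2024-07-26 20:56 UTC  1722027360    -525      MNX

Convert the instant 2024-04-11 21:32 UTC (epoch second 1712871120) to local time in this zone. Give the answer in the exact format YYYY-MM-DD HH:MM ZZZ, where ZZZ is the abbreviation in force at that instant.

Query: 2024-04-11 21:32 UTC
Rule 1/3 (MNX, -08:45): 2024-01-09 23:13 UTC ≤ query < 2024-04-11 21:53 UTC
21·60 + 32 - 525 = 767 min
767 = 0·1440 + 767; 767 = 12·60 + 47 → 12:47, same day
→ 2024-04-11 12:47 MNX

2024-04-11 12:47 MNX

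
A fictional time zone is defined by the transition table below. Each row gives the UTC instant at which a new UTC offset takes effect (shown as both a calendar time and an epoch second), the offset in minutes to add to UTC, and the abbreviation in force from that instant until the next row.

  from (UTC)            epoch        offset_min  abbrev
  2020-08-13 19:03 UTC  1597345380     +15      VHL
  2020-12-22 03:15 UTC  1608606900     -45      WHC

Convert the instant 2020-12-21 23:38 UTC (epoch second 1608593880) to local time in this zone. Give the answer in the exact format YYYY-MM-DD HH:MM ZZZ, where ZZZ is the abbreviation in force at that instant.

2020-12-21 23:53 VHL

Query: 2020-12-21 23:38 UTC
Rule 1/2 (VHL, +00:15): 2020-08-13 19:03 UTC ≤ query < 2020-12-22 03:15 UTC
23·60 + 38 + 15 = 1433 min
1433 = 0·1440 + 1433; 1433 = 23·60 + 53 → 23:53, same day
→ 2020-12-21 23:53 VHL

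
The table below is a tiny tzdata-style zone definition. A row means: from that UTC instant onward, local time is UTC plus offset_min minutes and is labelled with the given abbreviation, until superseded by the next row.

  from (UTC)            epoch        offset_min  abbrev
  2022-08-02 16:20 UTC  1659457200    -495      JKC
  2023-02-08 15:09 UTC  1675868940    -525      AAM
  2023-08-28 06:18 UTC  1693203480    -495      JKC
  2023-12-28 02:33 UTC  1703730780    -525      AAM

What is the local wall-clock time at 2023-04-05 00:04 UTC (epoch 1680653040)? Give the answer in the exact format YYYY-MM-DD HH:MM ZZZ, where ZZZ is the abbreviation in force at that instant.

2023-04-04 15:19 AAM

Query: 2023-04-05 00:04 UTC
Rule 2/4 (AAM, -08:45): 2023-02-08 15:09 UTC ≤ query < 2023-08-28 06:18 UTC
0·60 + 4 - 525 = -521 min
-521 = -1·1440 + 919; 919 = 15·60 + 19 → 15:19, 2023-04-05 - 1 day = 2023-04-04
→ 2023-04-04 15:19 AAM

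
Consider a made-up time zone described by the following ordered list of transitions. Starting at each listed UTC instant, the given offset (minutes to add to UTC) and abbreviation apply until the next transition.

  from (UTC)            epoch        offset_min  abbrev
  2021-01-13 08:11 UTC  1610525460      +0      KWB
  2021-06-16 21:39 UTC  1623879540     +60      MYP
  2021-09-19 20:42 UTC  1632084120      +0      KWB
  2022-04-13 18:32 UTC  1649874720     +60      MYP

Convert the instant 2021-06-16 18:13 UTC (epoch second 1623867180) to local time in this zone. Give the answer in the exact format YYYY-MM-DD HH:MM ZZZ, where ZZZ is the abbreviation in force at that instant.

Query: 2021-06-16 18:13 UTC
Rule 1/4 (KWB, +00:00): 2021-01-13 08:11 UTC ≤ query < 2021-06-16 21:39 UTC
18·60 + 13 + 0 = 1093 min
1093 = 0·1440 + 1093; 1093 = 18·60 + 13 → 18:13, same day
→ 2021-06-16 18:13 KWB

2021-06-16 18:13 KWB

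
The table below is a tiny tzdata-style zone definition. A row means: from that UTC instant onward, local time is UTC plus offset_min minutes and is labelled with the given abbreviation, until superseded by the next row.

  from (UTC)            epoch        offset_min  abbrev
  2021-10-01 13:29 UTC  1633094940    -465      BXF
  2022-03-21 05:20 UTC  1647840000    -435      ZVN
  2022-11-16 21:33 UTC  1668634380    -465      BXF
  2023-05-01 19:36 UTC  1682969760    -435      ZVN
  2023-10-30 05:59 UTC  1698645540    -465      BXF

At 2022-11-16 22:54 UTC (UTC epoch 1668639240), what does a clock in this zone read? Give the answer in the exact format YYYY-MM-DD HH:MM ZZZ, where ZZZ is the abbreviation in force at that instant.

2022-11-16 15:09 BXF

Query: 2022-11-16 22:54 UTC
Rule 3/5 (BXF, -07:45): 2022-11-16 21:33 UTC ≤ query < 2023-05-01 19:36 UTC
22·60 + 54 - 465 = 909 min
909 = 0·1440 + 909; 909 = 15·60 + 9 → 15:09, same day
→ 2022-11-16 15:09 BXF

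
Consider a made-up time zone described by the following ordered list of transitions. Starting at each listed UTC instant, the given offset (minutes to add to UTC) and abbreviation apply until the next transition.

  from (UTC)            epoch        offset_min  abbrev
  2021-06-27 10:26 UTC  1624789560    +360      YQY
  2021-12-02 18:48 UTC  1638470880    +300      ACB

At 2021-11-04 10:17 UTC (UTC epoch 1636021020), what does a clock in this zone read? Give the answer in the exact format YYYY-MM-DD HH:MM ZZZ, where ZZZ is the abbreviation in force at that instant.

2021-11-04 16:17 YQY

Query: 2021-11-04 10:17 UTC
Rule 1/2 (YQY, +06:00): 2021-06-27 10:26 UTC ≤ query < 2021-12-02 18:48 UTC
10·60 + 17 + 360 = 977 min
977 = 0·1440 + 977; 977 = 16·60 + 17 → 16:17, same day
→ 2021-11-04 16:17 YQY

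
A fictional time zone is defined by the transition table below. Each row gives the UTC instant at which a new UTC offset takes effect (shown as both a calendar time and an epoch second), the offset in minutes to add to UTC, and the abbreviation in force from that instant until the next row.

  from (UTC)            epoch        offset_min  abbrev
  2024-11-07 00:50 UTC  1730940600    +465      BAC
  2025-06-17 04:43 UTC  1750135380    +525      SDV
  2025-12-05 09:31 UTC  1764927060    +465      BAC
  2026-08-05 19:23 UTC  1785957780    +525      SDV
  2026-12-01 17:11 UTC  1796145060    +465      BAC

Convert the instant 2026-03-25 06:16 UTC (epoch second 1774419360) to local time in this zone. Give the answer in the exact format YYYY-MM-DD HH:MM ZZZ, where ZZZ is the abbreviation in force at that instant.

2026-03-25 14:01 BAC

Query: 2026-03-25 06:16 UTC
Rule 3/5 (BAC, +07:45): 2025-12-05 09:31 UTC ≤ query < 2026-08-05 19:23 UTC
6·60 + 16 + 465 = 841 min
841 = 0·1440 + 841; 841 = 14·60 + 1 → 14:01, same day
→ 2026-03-25 14:01 BAC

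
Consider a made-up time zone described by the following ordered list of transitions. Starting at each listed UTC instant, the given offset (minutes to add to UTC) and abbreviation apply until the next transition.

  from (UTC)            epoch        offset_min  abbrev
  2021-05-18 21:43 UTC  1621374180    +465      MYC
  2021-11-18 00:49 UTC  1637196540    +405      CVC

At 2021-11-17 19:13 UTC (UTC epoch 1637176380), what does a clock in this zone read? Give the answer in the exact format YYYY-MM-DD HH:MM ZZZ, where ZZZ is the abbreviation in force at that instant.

Query: 2021-11-17 19:13 UTC
Rule 1/2 (MYC, +07:45): 2021-05-18 21:43 UTC ≤ query < 2021-11-18 00:49 UTC
19·60 + 13 + 465 = 1618 min
1618 = 1·1440 + 178; 178 = 2·60 + 58 → 02:58, 2021-11-17 + 1 day = 2021-11-18
→ 2021-11-18 02:58 MYC

2021-11-18 02:58 MYC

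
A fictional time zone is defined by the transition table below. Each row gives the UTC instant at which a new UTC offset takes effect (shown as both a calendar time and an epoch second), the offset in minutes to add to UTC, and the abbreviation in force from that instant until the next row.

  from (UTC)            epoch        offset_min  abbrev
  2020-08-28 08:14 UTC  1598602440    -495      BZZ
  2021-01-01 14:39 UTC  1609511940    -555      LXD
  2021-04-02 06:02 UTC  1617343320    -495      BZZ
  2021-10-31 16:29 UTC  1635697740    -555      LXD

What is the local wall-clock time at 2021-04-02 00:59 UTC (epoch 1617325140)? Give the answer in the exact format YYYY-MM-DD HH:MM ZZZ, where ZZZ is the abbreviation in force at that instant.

Query: 2021-04-02 00:59 UTC
Rule 2/4 (LXD, -09:15): 2021-01-01 14:39 UTC ≤ query < 2021-04-02 06:02 UTC
0·60 + 59 - 555 = -496 min
-496 = -1·1440 + 944; 944 = 15·60 + 44 → 15:44, 2021-04-02 - 1 day = 2021-04-01
→ 2021-04-01 15:44 LXD

2021-04-01 15:44 LXD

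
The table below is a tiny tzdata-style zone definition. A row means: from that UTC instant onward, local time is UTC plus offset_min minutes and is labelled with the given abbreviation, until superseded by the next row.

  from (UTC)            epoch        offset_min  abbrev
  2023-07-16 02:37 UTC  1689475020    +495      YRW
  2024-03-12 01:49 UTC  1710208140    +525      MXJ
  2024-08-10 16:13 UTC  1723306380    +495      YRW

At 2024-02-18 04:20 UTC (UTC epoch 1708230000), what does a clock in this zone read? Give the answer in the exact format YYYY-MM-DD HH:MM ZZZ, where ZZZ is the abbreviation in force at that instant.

2024-02-18 12:35 YRW

Query: 2024-02-18 04:20 UTC
Rule 1/3 (YRW, +08:15): 2023-07-16 02:37 UTC ≤ query < 2024-03-12 01:49 UTC
4·60 + 20 + 495 = 755 min
755 = 0·1440 + 755; 755 = 12·60 + 35 → 12:35, same day
→ 2024-02-18 12:35 YRW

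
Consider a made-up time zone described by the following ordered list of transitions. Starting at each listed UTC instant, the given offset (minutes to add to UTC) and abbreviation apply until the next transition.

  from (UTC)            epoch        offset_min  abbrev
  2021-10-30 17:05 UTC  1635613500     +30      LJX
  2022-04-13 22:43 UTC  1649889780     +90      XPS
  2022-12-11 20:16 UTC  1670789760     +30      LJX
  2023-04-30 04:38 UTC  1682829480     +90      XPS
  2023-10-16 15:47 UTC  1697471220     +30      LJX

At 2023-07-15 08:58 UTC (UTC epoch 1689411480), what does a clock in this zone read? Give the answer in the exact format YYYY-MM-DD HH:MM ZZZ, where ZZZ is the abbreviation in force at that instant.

2023-07-15 10:28 XPS

Query: 2023-07-15 08:58 UTC
Rule 4/5 (XPS, +01:30): 2023-04-30 04:38 UTC ≤ query < 2023-10-16 15:47 UTC
8·60 + 58 + 90 = 628 min
628 = 0·1440 + 628; 628 = 10·60 + 28 → 10:28, same day
→ 2023-07-15 10:28 XPS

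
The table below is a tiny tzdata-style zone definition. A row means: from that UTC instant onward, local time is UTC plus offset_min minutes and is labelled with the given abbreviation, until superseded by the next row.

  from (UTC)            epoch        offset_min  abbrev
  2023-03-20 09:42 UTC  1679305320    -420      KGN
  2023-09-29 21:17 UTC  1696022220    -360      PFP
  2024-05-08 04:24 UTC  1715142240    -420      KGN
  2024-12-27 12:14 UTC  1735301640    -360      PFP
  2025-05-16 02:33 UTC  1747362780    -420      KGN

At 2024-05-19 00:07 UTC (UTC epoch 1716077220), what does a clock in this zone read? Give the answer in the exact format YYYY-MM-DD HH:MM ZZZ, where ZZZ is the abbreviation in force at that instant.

2024-05-18 17:07 KGN

Query: 2024-05-19 00:07 UTC
Rule 3/5 (KGN, -07:00): 2024-05-08 04:24 UTC ≤ query < 2024-12-27 12:14 UTC
0·60 + 7 - 420 = -413 min
-413 = -1·1440 + 1027; 1027 = 17·60 + 7 → 17:07, 2024-05-19 - 1 day = 2024-05-18
→ 2024-05-18 17:07 KGN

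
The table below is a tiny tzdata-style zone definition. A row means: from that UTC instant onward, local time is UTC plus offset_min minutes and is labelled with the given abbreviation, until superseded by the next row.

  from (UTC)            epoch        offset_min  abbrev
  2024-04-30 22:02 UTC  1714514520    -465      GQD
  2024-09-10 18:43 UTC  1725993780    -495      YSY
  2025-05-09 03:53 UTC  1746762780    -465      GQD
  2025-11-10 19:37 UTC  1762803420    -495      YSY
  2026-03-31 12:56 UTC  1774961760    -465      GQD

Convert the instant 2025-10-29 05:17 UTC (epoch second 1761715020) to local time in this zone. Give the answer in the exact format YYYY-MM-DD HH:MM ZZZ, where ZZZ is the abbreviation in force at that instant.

Query: 2025-10-29 05:17 UTC
Rule 3/5 (GQD, -07:45): 2025-05-09 03:53 UTC ≤ query < 2025-11-10 19:37 UTC
5·60 + 17 - 465 = -148 min
-148 = -1·1440 + 1292; 1292 = 21·60 + 32 → 21:32, 2025-10-29 - 1 day = 2025-10-28
→ 2025-10-28 21:32 GQD

2025-10-28 21:32 GQD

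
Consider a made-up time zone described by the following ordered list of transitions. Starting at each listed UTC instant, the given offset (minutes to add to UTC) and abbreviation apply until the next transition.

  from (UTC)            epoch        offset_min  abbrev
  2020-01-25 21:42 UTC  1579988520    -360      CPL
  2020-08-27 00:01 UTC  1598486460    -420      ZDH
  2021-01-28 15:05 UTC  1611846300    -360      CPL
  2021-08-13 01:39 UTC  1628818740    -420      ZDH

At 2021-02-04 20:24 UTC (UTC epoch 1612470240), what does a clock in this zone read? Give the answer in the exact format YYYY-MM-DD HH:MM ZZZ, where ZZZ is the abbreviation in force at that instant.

2021-02-04 14:24 CPL

Query: 2021-02-04 20:24 UTC
Rule 3/4 (CPL, -06:00): 2021-01-28 15:05 UTC ≤ query < 2021-08-13 01:39 UTC
20·60 + 24 - 360 = 864 min
864 = 0·1440 + 864; 864 = 14·60 + 24 → 14:24, same day
→ 2021-02-04 14:24 CPL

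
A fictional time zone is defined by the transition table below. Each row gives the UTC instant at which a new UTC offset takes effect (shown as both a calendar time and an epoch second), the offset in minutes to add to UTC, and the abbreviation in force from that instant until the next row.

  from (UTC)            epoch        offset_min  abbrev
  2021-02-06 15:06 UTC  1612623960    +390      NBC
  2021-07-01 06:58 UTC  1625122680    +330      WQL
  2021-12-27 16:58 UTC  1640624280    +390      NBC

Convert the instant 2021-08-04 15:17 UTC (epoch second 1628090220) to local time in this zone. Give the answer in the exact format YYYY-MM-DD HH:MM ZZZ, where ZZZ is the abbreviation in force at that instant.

2021-08-04 20:47 WQL

Query: 2021-08-04 15:17 UTC
Rule 2/3 (WQL, +05:30): 2021-07-01 06:58 UTC ≤ query < 2021-12-27 16:58 UTC
15·60 + 17 + 330 = 1247 min
1247 = 0·1440 + 1247; 1247 = 20·60 + 47 → 20:47, same day
→ 2021-08-04 20:47 WQL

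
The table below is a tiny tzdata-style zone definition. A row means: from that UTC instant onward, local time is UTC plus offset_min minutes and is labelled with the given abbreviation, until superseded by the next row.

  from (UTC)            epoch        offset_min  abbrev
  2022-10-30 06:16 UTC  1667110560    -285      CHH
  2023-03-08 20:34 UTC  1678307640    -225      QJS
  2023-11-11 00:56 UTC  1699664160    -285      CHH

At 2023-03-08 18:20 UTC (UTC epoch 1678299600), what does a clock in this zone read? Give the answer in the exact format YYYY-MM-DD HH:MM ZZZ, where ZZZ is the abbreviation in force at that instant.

Query: 2023-03-08 18:20 UTC
Rule 1/3 (CHH, -04:45): 2022-10-30 06:16 UTC ≤ query < 2023-03-08 20:34 UTC
18·60 + 20 - 285 = 815 min
815 = 0·1440 + 815; 815 = 13·60 + 35 → 13:35, same day
→ 2023-03-08 13:35 CHH

2023-03-08 13:35 CHH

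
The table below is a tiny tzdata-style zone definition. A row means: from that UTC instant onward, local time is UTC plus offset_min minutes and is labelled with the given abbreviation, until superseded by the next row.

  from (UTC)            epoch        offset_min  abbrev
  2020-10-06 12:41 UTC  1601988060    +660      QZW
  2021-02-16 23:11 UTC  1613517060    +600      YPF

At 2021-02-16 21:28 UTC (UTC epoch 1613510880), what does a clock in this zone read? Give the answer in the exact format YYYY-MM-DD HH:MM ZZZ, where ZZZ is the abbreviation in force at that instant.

2021-02-17 08:28 QZW

Query: 2021-02-16 21:28 UTC
Rule 1/2 (QZW, +11:00): 2020-10-06 12:41 UTC ≤ query < 2021-02-16 23:11 UTC
21·60 + 28 + 660 = 1948 min
1948 = 1·1440 + 508; 508 = 8·60 + 28 → 08:28, 2021-02-16 + 1 day = 2021-02-17
→ 2021-02-17 08:28 QZW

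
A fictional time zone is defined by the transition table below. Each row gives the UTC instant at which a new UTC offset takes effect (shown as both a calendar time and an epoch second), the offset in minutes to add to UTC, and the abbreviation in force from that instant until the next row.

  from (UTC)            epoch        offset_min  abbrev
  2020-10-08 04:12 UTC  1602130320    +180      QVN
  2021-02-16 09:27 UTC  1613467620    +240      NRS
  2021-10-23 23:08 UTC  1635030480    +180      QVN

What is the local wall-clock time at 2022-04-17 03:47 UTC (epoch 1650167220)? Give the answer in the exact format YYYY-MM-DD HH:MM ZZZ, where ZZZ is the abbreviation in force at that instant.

Query: 2022-04-17 03:47 UTC
Rule 3/3 (QVN, +03:00): 2021-10-23 23:08 UTC ≤ query < +∞
3·60 + 47 + 180 = 407 min
407 = 0·1440 + 407; 407 = 6·60 + 47 → 06:47, same day
→ 2022-04-17 06:47 QVN

2022-04-17 06:47 QVN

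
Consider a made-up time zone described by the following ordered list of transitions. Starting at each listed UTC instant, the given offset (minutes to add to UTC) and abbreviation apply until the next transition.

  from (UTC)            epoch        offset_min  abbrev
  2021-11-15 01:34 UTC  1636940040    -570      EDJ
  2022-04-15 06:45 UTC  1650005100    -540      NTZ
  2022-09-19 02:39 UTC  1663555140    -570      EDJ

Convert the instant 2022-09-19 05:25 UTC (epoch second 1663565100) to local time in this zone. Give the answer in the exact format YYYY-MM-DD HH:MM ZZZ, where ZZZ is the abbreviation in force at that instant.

Query: 2022-09-19 05:25 UTC
Rule 3/3 (EDJ, -09:30): 2022-09-19 02:39 UTC ≤ query < +∞
5·60 + 25 - 570 = -245 min
-245 = -1·1440 + 1195; 1195 = 19·60 + 55 → 19:55, 2022-09-19 - 1 day = 2022-09-18
→ 2022-09-18 19:55 EDJ

2022-09-18 19:55 EDJ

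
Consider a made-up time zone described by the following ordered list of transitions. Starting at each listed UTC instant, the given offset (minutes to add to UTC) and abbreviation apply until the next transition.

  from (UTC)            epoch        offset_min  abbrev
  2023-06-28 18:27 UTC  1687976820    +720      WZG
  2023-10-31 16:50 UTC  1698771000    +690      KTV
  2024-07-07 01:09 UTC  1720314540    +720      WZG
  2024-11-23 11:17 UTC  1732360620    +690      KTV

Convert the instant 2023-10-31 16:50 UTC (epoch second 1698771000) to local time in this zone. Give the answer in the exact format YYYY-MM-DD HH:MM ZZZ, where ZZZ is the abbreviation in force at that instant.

Query: 2023-10-31 16:50 UTC
Rule 2/4 (KTV, +11:30): 2023-10-31 16:50 UTC ≤ query < 2024-07-07 01:09 UTC
16·60 + 50 + 690 = 1700 min
1700 = 1·1440 + 260; 260 = 4·60 + 20 → 04:20, 2023-10-31 + 1 day = 2023-11-01
→ 2023-11-01 04:20 KTV

2023-11-01 04:20 KTV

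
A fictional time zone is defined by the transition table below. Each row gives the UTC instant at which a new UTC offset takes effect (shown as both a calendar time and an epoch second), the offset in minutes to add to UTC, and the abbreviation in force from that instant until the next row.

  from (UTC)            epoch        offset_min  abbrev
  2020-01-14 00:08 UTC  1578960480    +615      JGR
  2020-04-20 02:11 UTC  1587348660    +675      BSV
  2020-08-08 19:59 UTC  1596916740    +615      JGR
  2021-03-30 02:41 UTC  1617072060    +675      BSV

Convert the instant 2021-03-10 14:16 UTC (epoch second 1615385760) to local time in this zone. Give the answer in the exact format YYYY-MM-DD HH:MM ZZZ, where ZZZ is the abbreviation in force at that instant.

2021-03-11 00:31 JGR

Query: 2021-03-10 14:16 UTC
Rule 3/4 (JGR, +10:15): 2020-08-08 19:59 UTC ≤ query < 2021-03-30 02:41 UTC
14·60 + 16 + 615 = 1471 min
1471 = 1·1440 + 31; 31 = 0·60 + 31 → 00:31, 2021-03-10 + 1 day = 2021-03-11
→ 2021-03-11 00:31 JGR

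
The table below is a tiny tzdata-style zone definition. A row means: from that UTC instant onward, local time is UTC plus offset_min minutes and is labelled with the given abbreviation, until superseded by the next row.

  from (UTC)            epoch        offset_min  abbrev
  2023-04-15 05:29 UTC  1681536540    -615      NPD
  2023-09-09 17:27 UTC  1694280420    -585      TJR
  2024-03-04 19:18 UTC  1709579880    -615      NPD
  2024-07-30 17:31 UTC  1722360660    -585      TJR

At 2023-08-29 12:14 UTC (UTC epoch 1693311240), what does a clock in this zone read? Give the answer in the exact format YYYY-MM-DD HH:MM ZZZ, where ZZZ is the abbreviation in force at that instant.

Query: 2023-08-29 12:14 UTC
Rule 1/4 (NPD, -10:15): 2023-04-15 05:29 UTC ≤ query < 2023-09-09 17:27 UTC
12·60 + 14 - 615 = 119 min
119 = 0·1440 + 119; 119 = 1·60 + 59 → 01:59, same day
→ 2023-08-29 01:59 NPD

2023-08-29 01:59 NPD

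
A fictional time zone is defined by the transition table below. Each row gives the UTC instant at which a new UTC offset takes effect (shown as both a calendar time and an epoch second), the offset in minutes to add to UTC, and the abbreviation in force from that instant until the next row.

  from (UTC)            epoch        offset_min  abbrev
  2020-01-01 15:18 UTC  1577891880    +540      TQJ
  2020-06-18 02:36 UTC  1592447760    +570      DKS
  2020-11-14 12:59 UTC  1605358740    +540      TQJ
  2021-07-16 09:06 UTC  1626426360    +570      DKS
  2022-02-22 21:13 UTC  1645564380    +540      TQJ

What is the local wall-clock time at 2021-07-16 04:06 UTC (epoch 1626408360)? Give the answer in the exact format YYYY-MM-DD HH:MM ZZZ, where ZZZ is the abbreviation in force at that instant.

2021-07-16 13:06 TQJ

Query: 2021-07-16 04:06 UTC
Rule 3/5 (TQJ, +09:00): 2020-11-14 12:59 UTC ≤ query < 2021-07-16 09:06 UTC
4·60 + 6 + 540 = 786 min
786 = 0·1440 + 786; 786 = 13·60 + 6 → 13:06, same day
→ 2021-07-16 13:06 TQJ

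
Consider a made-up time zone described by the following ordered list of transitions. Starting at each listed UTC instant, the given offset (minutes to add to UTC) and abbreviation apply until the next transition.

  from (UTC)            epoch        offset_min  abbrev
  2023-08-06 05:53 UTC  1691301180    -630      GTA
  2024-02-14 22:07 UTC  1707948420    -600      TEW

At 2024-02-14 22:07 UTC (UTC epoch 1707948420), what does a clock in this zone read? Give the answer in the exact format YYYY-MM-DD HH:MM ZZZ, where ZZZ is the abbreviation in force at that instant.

2024-02-14 12:07 TEW

Query: 2024-02-14 22:07 UTC
Rule 2/2 (TEW, -10:00): 2024-02-14 22:07 UTC ≤ query < +∞
22·60 + 7 - 600 = 727 min
727 = 0·1440 + 727; 727 = 12·60 + 7 → 12:07, same day
→ 2024-02-14 12:07 TEW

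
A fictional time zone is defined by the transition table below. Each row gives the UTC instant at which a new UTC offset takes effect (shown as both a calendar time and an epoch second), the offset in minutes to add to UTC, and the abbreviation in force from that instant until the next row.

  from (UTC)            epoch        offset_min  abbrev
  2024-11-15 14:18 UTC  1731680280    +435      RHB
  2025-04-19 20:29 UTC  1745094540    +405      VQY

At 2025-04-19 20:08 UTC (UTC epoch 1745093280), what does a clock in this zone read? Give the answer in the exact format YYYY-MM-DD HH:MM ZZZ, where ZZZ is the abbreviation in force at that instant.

Query: 2025-04-19 20:08 UTC
Rule 1/2 (RHB, +07:15): 2024-11-15 14:18 UTC ≤ query < 2025-04-19 20:29 UTC
20·60 + 8 + 435 = 1643 min
1643 = 1·1440 + 203; 203 = 3·60 + 23 → 03:23, 2025-04-19 + 1 day = 2025-04-20
→ 2025-04-20 03:23 RHB

2025-04-20 03:23 RHB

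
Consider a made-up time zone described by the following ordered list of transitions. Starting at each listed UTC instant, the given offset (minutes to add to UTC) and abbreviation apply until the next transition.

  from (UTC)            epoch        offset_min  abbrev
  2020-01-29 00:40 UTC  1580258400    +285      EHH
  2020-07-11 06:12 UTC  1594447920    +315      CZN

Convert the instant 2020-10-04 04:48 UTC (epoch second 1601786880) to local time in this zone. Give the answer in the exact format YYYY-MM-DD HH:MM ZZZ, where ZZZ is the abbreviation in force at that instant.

2020-10-04 10:03 CZN

Query: 2020-10-04 04:48 UTC
Rule 2/2 (CZN, +05:15): 2020-07-11 06:12 UTC ≤ query < +∞
4·60 + 48 + 315 = 603 min
603 = 0·1440 + 603; 603 = 10·60 + 3 → 10:03, same day
→ 2020-10-04 10:03 CZN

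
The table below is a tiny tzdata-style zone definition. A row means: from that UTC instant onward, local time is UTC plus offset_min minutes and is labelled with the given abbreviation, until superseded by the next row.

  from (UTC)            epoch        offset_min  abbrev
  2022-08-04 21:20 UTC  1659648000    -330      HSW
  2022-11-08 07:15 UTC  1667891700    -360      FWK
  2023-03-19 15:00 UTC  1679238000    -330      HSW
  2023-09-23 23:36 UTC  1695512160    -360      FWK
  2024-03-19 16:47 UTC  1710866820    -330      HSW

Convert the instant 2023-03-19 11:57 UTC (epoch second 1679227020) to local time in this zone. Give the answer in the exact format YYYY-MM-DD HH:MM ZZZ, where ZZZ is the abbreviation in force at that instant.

2023-03-19 05:57 FWK

Query: 2023-03-19 11:57 UTC
Rule 2/5 (FWK, -06:00): 2022-11-08 07:15 UTC ≤ query < 2023-03-19 15:00 UTC
11·60 + 57 - 360 = 357 min
357 = 0·1440 + 357; 357 = 5·60 + 57 → 05:57, same day
→ 2023-03-19 05:57 FWK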